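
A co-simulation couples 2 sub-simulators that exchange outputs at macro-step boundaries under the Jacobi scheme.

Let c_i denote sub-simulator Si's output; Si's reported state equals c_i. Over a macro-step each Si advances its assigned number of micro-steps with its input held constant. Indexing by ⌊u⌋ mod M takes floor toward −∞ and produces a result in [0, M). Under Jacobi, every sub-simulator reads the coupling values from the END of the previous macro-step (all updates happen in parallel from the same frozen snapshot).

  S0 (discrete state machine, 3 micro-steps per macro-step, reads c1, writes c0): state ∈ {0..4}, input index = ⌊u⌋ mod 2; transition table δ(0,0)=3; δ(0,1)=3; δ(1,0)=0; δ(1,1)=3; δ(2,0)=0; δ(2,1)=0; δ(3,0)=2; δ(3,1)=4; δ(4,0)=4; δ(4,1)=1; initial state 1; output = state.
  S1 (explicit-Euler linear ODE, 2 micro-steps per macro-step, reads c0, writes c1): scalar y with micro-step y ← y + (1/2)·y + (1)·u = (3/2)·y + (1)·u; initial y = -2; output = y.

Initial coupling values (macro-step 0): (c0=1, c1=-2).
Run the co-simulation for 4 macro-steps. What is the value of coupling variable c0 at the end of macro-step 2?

c0 at macro-step 2 = 2

macro 1: S0 reads c1=-2 → after 3×micro: 2; S1 reads c0=1 → after 2×micro: -2 ⇒ (c0=2, c1=-2)
macro 2: S0 reads c1=-2 → after 3×micro: 2; S1 reads c0=2 → after 2×micro: 1/2 ⇒ (c0=2, c1=1/2)
macro 3: S0 reads c1=1/2 → after 3×micro: 2; S1 reads c0=2 → after 2×micro: 49/8 ⇒ (c0=2, c1=49/8)
macro 4: S0 reads c1=49/8 → after 3×micro: 2; S1 reads c0=2 → after 2×micro: 601/32 ⇒ (c0=2, c1=601/32)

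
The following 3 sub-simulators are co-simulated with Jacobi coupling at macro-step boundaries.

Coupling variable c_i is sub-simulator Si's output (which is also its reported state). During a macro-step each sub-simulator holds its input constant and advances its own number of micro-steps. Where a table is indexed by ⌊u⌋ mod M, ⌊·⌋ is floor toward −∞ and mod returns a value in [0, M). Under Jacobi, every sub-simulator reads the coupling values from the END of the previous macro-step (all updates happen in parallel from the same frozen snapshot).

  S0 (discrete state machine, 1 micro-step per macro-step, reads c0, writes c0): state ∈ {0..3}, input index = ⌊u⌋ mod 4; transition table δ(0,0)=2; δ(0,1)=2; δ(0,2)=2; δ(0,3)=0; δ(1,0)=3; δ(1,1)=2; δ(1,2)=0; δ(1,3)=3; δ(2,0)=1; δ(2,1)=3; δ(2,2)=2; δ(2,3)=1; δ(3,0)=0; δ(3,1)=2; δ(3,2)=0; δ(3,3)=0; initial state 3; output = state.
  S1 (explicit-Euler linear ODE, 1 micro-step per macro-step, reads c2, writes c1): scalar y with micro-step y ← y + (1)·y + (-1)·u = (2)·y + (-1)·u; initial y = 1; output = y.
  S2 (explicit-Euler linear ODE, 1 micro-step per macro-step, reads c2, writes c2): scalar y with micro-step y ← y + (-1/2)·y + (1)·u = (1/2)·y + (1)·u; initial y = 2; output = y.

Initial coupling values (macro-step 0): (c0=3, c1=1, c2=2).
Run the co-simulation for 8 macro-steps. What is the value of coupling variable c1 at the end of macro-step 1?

c1 at macro-step 1 = 0

macro 1: S0 reads c0=3 → after 1×micro: 0; S1 reads c2=2 → after 1×micro: 0; S2 reads c2=2 → after 1×micro: 3 ⇒ (c0=0, c1=0, c2=3)
macro 2: S0 reads c0=0 → after 1×micro: 2; S1 reads c2=3 → after 1×micro: -3; S2 reads c2=3 → after 1×micro: 9/2 ⇒ (c0=2, c1=-3, c2=9/2)
macro 3: S0 reads c0=2 → after 1×micro: 2; S1 reads c2=9/2 → after 1×micro: -21/2; S2 reads c2=9/2 → after 1×micro: 27/4 ⇒ (c0=2, c1=-21/2, c2=27/4)
macro 4: S0 reads c0=2 → after 1×micro: 2; S1 reads c2=27/4 → after 1×micro: -111/4; S2 reads c2=27/4 → after 1×micro: 81/8 ⇒ (c0=2, c1=-111/4, c2=81/8)
macro 5: S0 reads c0=2 → after 1×micro: 2; S1 reads c2=81/8 → after 1×micro: -525/8; S2 reads c2=81/8 → after 1×micro: 243/16 ⇒ (c0=2, c1=-525/8, c2=243/16)
macro 6: S0 reads c0=2 → after 1×micro: 2; S1 reads c2=243/16 → after 1×micro: -2343/16; S2 reads c2=243/16 → after 1×micro: 729/32 ⇒ (c0=2, c1=-2343/16, c2=729/32)
macro 7: S0 reads c0=2 → after 1×micro: 2; S1 reads c2=729/32 → after 1×micro: -10101/32; S2 reads c2=729/32 → after 1×micro: 2187/64 ⇒ (c0=2, c1=-10101/32, c2=2187/64)
macro 8: S0 reads c0=2 → after 1×micro: 2; S1 reads c2=2187/64 → after 1×micro: -42591/64; S2 reads c2=2187/64 → after 1×micro: 6561/128 ⇒ (c0=2, c1=-42591/64, c2=6561/128)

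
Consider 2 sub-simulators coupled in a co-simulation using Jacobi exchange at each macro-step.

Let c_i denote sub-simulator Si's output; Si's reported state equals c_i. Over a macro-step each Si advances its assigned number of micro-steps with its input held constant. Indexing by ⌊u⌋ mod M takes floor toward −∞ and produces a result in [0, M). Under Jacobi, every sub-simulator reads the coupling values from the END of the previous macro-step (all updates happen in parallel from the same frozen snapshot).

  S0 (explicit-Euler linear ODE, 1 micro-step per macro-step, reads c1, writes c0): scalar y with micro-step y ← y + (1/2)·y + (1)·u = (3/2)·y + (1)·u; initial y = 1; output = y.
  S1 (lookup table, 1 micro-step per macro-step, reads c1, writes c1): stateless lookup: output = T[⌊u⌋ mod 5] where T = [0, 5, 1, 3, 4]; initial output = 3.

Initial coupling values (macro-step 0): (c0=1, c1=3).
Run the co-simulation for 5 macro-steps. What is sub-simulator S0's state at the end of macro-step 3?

macro 1: S0 reads c1=3 → after 1×micro: 9/2; S1 reads c1=3 → after 1×micro: 3 ⇒ (c0=9/2, c1=3)
macro 2: S0 reads c1=3 → after 1×micro: 39/4; S1 reads c1=3 → after 1×micro: 3 ⇒ (c0=39/4, c1=3)
macro 3: S0 reads c1=3 → after 1×micro: 141/8; S1 reads c1=3 → after 1×micro: 3 ⇒ (c0=141/8, c1=3)
macro 4: S0 reads c1=3 → after 1×micro: 471/16; S1 reads c1=3 → after 1×micro: 3 ⇒ (c0=471/16, c1=3)
macro 5: S0 reads c1=3 → after 1×micro: 1509/32; S1 reads c1=3 → after 1×micro: 3 ⇒ (c0=1509/32, c1=3)

S0 state at macro-step 3 = 141/8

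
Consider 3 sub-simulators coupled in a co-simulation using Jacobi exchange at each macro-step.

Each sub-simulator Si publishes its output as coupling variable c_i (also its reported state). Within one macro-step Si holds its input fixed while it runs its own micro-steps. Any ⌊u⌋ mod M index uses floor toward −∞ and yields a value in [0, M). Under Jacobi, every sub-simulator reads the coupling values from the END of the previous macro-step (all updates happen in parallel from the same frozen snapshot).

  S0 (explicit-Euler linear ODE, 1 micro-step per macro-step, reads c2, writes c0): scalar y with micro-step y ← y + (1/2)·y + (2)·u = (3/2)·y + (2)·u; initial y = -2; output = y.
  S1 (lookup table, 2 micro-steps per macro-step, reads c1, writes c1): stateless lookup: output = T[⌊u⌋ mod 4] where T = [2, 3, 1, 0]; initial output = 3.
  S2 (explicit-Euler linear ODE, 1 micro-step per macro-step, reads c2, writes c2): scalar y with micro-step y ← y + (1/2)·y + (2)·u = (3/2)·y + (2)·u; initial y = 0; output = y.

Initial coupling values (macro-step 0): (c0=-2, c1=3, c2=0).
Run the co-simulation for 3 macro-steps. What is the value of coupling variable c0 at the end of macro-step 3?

macro 1: S0 reads c2=0 → after 1×micro: -3; S1 reads c1=3 → after 2×micro: 0; S2 reads c2=0 → after 1×micro: 0 ⇒ (c0=-3, c1=0, c2=0)
macro 2: S0 reads c2=0 → after 1×micro: -9/2; S1 reads c1=0 → after 2×micro: 2; S2 reads c2=0 → after 1×micro: 0 ⇒ (c0=-9/2, c1=2, c2=0)
macro 3: S0 reads c2=0 → after 1×micro: -27/4; S1 reads c1=2 → after 2×micro: 1; S2 reads c2=0 → after 1×micro: 0 ⇒ (c0=-27/4, c1=1, c2=0)

c0 at macro-step 3 = -27/4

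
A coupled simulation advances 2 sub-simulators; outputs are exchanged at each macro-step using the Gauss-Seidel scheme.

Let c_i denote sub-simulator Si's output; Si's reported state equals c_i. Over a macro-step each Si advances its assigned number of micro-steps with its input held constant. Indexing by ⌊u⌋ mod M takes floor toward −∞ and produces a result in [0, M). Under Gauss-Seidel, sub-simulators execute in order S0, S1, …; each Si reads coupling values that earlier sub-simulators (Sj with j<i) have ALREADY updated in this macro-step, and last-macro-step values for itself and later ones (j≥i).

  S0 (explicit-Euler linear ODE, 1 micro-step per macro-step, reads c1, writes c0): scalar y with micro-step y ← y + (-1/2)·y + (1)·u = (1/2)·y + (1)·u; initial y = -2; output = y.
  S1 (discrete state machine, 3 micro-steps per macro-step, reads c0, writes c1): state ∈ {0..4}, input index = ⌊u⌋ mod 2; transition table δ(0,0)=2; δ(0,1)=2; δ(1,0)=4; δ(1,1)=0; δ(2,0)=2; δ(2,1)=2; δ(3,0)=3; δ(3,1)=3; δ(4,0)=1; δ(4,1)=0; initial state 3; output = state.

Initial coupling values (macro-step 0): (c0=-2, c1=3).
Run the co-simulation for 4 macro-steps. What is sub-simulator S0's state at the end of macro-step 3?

macro 1: S0 reads c1=3 → after 1×micro: 2; S1 reads c0=2 → after 3×micro: 3 ⇒ (c0=2, c1=3)
macro 2: S0 reads c1=3 → after 1×micro: 4; S1 reads c0=4 → after 3×micro: 3 ⇒ (c0=4, c1=3)
macro 3: S0 reads c1=3 → after 1×micro: 5; S1 reads c0=5 → after 3×micro: 3 ⇒ (c0=5, c1=3)
macro 4: S0 reads c1=3 → after 1×micro: 11/2; S1 reads c0=11/2 → after 3×micro: 3 ⇒ (c0=11/2, c1=3)

S0 state at macro-step 3 = 5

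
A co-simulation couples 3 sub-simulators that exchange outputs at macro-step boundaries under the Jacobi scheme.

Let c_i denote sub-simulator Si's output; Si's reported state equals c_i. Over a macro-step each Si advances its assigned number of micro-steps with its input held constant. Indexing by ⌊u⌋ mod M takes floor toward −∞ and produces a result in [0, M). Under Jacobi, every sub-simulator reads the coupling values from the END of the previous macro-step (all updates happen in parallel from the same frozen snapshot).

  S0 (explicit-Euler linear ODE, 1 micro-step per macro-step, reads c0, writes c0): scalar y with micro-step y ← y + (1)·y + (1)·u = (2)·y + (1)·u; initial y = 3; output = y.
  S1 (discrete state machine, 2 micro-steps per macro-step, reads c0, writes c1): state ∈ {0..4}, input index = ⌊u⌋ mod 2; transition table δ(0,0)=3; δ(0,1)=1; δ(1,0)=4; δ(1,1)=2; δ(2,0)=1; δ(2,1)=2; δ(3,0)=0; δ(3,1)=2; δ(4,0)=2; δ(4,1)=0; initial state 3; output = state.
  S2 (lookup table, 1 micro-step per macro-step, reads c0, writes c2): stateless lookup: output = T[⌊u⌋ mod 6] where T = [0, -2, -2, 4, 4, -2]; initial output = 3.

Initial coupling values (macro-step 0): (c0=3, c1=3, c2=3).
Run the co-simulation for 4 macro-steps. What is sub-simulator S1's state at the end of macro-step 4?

S1 state at macro-step 4 = 2

macro 1: S0 reads c0=3 → after 1×micro: 9; S1 reads c0=3 → after 2×micro: 2; S2 reads c0=3 → after 1×micro: 4 ⇒ (c0=9, c1=2, c2=4)
macro 2: S0 reads c0=9 → after 1×micro: 27; S1 reads c0=9 → after 2×micro: 2; S2 reads c0=9 → after 1×micro: 4 ⇒ (c0=27, c1=2, c2=4)
macro 3: S0 reads c0=27 → after 1×micro: 81; S1 reads c0=27 → after 2×micro: 2; S2 reads c0=27 → after 1×micro: 4 ⇒ (c0=81, c1=2, c2=4)
macro 4: S0 reads c0=81 → after 1×micro: 243; S1 reads c0=81 → after 2×micro: 2; S2 reads c0=81 → after 1×micro: 4 ⇒ (c0=243, c1=2, c2=4)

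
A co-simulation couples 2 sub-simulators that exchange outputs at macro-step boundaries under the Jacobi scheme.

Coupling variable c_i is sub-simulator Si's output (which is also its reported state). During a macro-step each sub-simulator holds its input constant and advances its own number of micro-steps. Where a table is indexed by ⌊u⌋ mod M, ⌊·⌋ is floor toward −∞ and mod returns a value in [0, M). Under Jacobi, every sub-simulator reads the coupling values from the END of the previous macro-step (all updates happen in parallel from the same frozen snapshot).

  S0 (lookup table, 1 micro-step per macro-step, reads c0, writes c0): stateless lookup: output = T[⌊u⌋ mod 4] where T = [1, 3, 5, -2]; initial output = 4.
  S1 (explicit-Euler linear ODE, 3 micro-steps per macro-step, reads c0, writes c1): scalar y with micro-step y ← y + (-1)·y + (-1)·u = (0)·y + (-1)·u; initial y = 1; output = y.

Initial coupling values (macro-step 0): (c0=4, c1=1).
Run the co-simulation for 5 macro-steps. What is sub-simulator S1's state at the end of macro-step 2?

macro 1: S0 reads c0=4 → after 1×micro: 1; S1 reads c0=4 → after 3×micro: -4 ⇒ (c0=1, c1=-4)
macro 2: S0 reads c0=1 → after 1×micro: 3; S1 reads c0=1 → after 3×micro: -1 ⇒ (c0=3, c1=-1)
macro 3: S0 reads c0=3 → after 1×micro: -2; S1 reads c0=3 → after 3×micro: -3 ⇒ (c0=-2, c1=-3)
macro 4: S0 reads c0=-2 → after 1×micro: 5; S1 reads c0=-2 → after 3×micro: 2 ⇒ (c0=5, c1=2)
macro 5: S0 reads c0=5 → after 1×micro: 3; S1 reads c0=5 → after 3×micro: -5 ⇒ (c0=3, c1=-5)

S1 state at macro-step 2 = -1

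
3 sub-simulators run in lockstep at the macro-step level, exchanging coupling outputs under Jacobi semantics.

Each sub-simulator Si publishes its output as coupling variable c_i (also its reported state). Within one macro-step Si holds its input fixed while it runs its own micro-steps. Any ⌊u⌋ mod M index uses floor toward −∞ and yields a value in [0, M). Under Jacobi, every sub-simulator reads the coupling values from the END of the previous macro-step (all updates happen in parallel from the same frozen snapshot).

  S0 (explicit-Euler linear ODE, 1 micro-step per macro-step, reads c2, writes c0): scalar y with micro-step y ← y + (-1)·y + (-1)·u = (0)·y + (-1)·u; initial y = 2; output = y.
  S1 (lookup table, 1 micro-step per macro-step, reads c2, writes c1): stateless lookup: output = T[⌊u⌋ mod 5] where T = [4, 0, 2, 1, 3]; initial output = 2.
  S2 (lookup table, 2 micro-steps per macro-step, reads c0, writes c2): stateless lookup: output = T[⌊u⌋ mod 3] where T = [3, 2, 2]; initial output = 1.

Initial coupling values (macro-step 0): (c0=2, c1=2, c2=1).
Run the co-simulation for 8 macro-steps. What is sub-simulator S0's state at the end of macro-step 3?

S0 state at macro-step 3 = -2

macro 1: S0 reads c2=1 → after 1×micro: -1; S1 reads c2=1 → after 1×micro: 0; S2 reads c0=2 → after 2×micro: 2 ⇒ (c0=-1, c1=0, c2=2)
macro 2: S0 reads c2=2 → after 1×micro: -2; S1 reads c2=2 → after 1×micro: 2; S2 reads c0=-1 → after 2×micro: 2 ⇒ (c0=-2, c1=2, c2=2)
macro 3: S0 reads c2=2 → after 1×micro: -2; S1 reads c2=2 → after 1×micro: 2; S2 reads c0=-2 → after 2×micro: 2 ⇒ (c0=-2, c1=2, c2=2)
macro 4: S0 reads c2=2 → after 1×micro: -2; S1 reads c2=2 → after 1×micro: 2; S2 reads c0=-2 → after 2×micro: 2 ⇒ (c0=-2, c1=2, c2=2)
macro 5: S0 reads c2=2 → after 1×micro: -2; S1 reads c2=2 → after 1×micro: 2; S2 reads c0=-2 → after 2×micro: 2 ⇒ (c0=-2, c1=2, c2=2)
macro 6: S0 reads c2=2 → after 1×micro: -2; S1 reads c2=2 → after 1×micro: 2; S2 reads c0=-2 → after 2×micro: 2 ⇒ (c0=-2, c1=2, c2=2)
macro 7: S0 reads c2=2 → after 1×micro: -2; S1 reads c2=2 → after 1×micro: 2; S2 reads c0=-2 → after 2×micro: 2 ⇒ (c0=-2, c1=2, c2=2)
macro 8: S0 reads c2=2 → after 1×micro: -2; S1 reads c2=2 → after 1×micro: 2; S2 reads c0=-2 → after 2×micro: 2 ⇒ (c0=-2, c1=2, c2=2)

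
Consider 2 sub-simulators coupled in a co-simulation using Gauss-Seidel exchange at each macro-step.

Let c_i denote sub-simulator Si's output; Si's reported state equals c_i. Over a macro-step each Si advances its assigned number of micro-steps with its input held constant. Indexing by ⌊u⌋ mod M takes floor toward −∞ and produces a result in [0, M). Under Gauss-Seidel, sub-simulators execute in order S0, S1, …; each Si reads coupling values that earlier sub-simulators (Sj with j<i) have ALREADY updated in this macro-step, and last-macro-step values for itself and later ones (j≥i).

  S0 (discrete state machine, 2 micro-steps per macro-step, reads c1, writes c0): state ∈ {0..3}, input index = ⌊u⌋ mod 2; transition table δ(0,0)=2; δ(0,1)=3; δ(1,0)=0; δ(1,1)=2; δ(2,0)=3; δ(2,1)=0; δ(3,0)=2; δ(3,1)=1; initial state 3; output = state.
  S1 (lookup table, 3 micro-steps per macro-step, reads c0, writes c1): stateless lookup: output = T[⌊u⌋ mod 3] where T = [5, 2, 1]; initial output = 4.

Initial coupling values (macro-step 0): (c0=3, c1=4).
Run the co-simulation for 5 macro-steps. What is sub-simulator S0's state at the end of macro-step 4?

macro 1: S0 reads c1=4 → after 2×micro: 3; S1 reads c0=3 → after 3×micro: 5 ⇒ (c0=3, c1=5)
macro 2: S0 reads c1=5 → after 2×micro: 2; S1 reads c0=2 → after 3×micro: 1 ⇒ (c0=2, c1=1)
macro 3: S0 reads c1=1 → after 2×micro: 3; S1 reads c0=3 → after 3×micro: 5 ⇒ (c0=3, c1=5)
macro 4: S0 reads c1=5 → after 2×micro: 2; S1 reads c0=2 → after 3×micro: 1 ⇒ (c0=2, c1=1)
macro 5: S0 reads c1=1 → after 2×micro: 3; S1 reads c0=3 → after 3×micro: 5 ⇒ (c0=3, c1=5)

S0 state at macro-step 4 = 2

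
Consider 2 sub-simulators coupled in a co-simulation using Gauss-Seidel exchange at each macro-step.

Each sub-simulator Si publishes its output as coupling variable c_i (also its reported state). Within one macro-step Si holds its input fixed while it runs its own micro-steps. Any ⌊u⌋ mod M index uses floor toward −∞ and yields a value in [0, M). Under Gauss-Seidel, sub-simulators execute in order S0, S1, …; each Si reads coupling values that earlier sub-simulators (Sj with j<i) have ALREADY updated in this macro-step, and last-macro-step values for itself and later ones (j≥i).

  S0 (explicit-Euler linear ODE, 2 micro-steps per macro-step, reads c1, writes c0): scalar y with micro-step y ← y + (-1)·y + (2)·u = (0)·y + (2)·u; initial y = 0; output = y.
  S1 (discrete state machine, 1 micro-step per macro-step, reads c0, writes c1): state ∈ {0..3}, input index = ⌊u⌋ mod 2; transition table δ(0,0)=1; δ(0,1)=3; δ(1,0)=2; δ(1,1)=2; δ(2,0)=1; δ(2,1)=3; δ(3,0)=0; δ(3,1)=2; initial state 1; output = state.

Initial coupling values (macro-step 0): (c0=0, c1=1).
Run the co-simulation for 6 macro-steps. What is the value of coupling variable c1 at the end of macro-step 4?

macro 1: S0 reads c1=1 → after 2×micro: 2; S1 reads c0=2 → after 1×micro: 2 ⇒ (c0=2, c1=2)
macro 2: S0 reads c1=2 → after 2×micro: 4; S1 reads c0=4 → after 1×micro: 1 ⇒ (c0=4, c1=1)
macro 3: S0 reads c1=1 → after 2×micro: 2; S1 reads c0=2 → after 1×micro: 2 ⇒ (c0=2, c1=2)
macro 4: S0 reads c1=2 → after 2×micro: 4; S1 reads c0=4 → after 1×micro: 1 ⇒ (c0=4, c1=1)
macro 5: S0 reads c1=1 → after 2×micro: 2; S1 reads c0=2 → after 1×micro: 2 ⇒ (c0=2, c1=2)
macro 6: S0 reads c1=2 → after 2×micro: 4; S1 reads c0=4 → after 1×micro: 1 ⇒ (c0=4, c1=1)

c1 at macro-step 4 = 1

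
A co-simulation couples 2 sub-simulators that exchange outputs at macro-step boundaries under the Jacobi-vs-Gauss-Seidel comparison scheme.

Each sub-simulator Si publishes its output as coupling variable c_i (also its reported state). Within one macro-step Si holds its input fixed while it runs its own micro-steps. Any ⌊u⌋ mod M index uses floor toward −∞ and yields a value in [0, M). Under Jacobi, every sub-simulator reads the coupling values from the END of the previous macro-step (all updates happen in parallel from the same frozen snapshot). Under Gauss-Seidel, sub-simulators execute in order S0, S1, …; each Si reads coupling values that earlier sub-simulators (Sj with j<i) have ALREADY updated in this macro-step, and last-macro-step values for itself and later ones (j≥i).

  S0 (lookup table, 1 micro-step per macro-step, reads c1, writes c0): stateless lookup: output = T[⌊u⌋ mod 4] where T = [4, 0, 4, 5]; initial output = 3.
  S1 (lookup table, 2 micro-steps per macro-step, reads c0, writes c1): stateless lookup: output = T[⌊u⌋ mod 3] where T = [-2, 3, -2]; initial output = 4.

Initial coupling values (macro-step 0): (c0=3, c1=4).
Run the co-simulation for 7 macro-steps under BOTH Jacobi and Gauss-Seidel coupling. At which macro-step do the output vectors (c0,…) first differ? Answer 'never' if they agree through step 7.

[Jacobi] macro 1: S0 reads c1=4 → after 1×micro: 4; S1 reads c0=3 → after 2×micro: -2 ⇒ (c0=4, c1=-2)
[Jacobi] macro 2: S0 reads c1=-2 → after 1×micro: 4; S1 reads c0=4 → after 2×micro: 3 ⇒ (c0=4, c1=3)
[Jacobi] macro 3: S0 reads c1=3 → after 1×micro: 5; S1 reads c0=4 → after 2×micro: 3 ⇒ (c0=5, c1=3)
[Jacobi] macro 4: S0 reads c1=3 → after 1×micro: 5; S1 reads c0=5 → after 2×micro: -2 ⇒ (c0=5, c1=-2)
[Jacobi] macro 5: S0 reads c1=-2 → after 1×micro: 4; S1 reads c0=5 → after 2×micro: -2 ⇒ (c0=4, c1=-2)
[Jacobi] macro 6: S0 reads c1=-2 → after 1×micro: 4; S1 reads c0=4 → after 2×micro: 3 ⇒ (c0=4, c1=3)
[Jacobi] macro 7: S0 reads c1=3 → after 1×micro: 5; S1 reads c0=4 → after 2×micro: 3 ⇒ (c0=5, c1=3)
[Gauss-Seidel] macro 1: S0 reads c1=4 → after 1×micro: 4; S1 reads c0=4 → after 2×micro: 3 ⇒ (c0=4, c1=3)
[Gauss-Seidel] macro 2: S0 reads c1=3 → after 1×micro: 5; S1 reads c0=5 → after 2×micro: -2 ⇒ (c0=5, c1=-2)
[Gauss-Seidel] macro 3: S0 reads c1=-2 → after 1×micro: 4; S1 reads c0=4 → after 2×micro: 3 ⇒ (c0=4, c1=3)
[Gauss-Seidel] macro 4: S0 reads c1=3 → after 1×micro: 5; S1 reads c0=5 → after 2×micro: -2 ⇒ (c0=5, c1=-2)
[Gauss-Seidel] macro 5: S0 reads c1=-2 → after 1×micro: 4; S1 reads c0=4 → after 2×micro: 3 ⇒ (c0=4, c1=3)
[Gauss-Seidel] macro 6: S0 reads c1=3 → after 1×micro: 5; S1 reads c0=5 → after 2×micro: -2 ⇒ (c0=5, c1=-2)
[Gauss-Seidel] macro 7: S0 reads c1=-2 → after 1×micro: 4; S1 reads c0=4 → after 2×micro: 3 ⇒ (c0=4, c1=3)

first divergence at macro-step: 1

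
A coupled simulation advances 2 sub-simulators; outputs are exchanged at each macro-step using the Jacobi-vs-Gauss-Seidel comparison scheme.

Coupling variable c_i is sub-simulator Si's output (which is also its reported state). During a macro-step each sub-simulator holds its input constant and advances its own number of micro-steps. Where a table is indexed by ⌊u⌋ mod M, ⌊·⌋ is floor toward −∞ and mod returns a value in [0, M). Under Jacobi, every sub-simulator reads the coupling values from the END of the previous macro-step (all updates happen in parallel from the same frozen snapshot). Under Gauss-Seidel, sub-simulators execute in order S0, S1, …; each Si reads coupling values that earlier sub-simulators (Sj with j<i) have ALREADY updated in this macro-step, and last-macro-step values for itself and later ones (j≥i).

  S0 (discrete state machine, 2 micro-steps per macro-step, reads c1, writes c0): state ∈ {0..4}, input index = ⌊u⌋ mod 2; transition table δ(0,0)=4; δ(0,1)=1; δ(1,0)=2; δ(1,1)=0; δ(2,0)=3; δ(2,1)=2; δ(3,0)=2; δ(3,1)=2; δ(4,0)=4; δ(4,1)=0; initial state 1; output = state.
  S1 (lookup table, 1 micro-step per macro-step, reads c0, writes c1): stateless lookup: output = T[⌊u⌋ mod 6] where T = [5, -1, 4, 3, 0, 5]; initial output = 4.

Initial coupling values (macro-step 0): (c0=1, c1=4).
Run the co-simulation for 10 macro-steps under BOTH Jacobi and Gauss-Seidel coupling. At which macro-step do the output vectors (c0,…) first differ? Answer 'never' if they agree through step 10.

first divergence at macro-step: 1

[Jacobi] macro 1: S0 reads c1=4 → after 2×micro: 3; S1 reads c0=1 → after 1×micro: -1 ⇒ (c0=3, c1=-1)
[Jacobi] macro 2: S0 reads c1=-1 → after 2×micro: 2; S1 reads c0=3 → after 1×micro: 3 ⇒ (c0=2, c1=3)
[Jacobi] macro 3: S0 reads c1=3 → after 2×micro: 2; S1 reads c0=2 → after 1×micro: 4 ⇒ (c0=2, c1=4)
[Jacobi] macro 4: S0 reads c1=4 → after 2×micro: 2; S1 reads c0=2 → after 1×micro: 4 ⇒ (c0=2, c1=4)
[Jacobi] macro 5: S0 reads c1=4 → after 2×micro: 2; S1 reads c0=2 → after 1×micro: 4 ⇒ (c0=2, c1=4)
[Jacobi] macro 6: S0 reads c1=4 → after 2×micro: 2; S1 reads c0=2 → after 1×micro: 4 ⇒ (c0=2, c1=4)
[Jacobi] macro 7: S0 reads c1=4 → after 2×micro: 2; S1 reads c0=2 → after 1×micro: 4 ⇒ (c0=2, c1=4)
[Jacobi] macro 8: S0 reads c1=4 → after 2×micro: 2; S1 reads c0=2 → after 1×micro: 4 ⇒ (c0=2, c1=4)
[Jacobi] macro 9: S0 reads c1=4 → after 2×micro: 2; S1 reads c0=2 → after 1×micro: 4 ⇒ (c0=2, c1=4)
[Jacobi] macro 10: S0 reads c1=4 → after 2×micro: 2; S1 reads c0=2 → after 1×micro: 4 ⇒ (c0=2, c1=4)
[Gauss-Seidel] macro 1: S0 reads c1=4 → after 2×micro: 3; S1 reads c0=3 → after 1×micro: 3 ⇒ (c0=3, c1=3)
[Gauss-Seidel] macro 2: S0 reads c1=3 → after 2×micro: 2; S1 reads c0=2 → after 1×micro: 4 ⇒ (c0=2, c1=4)
[Gauss-Seidel] macro 3: S0 reads c1=4 → after 2×micro: 2; S1 reads c0=2 → after 1×micro: 4 ⇒ (c0=2, c1=4)
[Gauss-Seidel] macro 4: S0 reads c1=4 → after 2×micro: 2; S1 reads c0=2 → after 1×micro: 4 ⇒ (c0=2, c1=4)
[Gauss-Seidel] macro 5: S0 reads c1=4 → after 2×micro: 2; S1 reads c0=2 → after 1×micro: 4 ⇒ (c0=2, c1=4)
[Gauss-Seidel] macro 6: S0 reads c1=4 → after 2×micro: 2; S1 reads c0=2 → after 1×micro: 4 ⇒ (c0=2, c1=4)
[Gauss-Seidel] macro 7: S0 reads c1=4 → after 2×micro: 2; S1 reads c0=2 → after 1×micro: 4 ⇒ (c0=2, c1=4)
[Gauss-Seidel] macro 8: S0 reads c1=4 → after 2×micro: 2; S1 reads c0=2 → after 1×micro: 4 ⇒ (c0=2, c1=4)
[Gauss-Seidel] macro 9: S0 reads c1=4 → after 2×micro: 2; S1 reads c0=2 → after 1×micro: 4 ⇒ (c0=2, c1=4)
[Gauss-Seidel] macro 10: S0 reads c1=4 → after 2×micro: 2; S1 reads c0=2 → after 1×micro: 4 ⇒ (c0=2, c1=4)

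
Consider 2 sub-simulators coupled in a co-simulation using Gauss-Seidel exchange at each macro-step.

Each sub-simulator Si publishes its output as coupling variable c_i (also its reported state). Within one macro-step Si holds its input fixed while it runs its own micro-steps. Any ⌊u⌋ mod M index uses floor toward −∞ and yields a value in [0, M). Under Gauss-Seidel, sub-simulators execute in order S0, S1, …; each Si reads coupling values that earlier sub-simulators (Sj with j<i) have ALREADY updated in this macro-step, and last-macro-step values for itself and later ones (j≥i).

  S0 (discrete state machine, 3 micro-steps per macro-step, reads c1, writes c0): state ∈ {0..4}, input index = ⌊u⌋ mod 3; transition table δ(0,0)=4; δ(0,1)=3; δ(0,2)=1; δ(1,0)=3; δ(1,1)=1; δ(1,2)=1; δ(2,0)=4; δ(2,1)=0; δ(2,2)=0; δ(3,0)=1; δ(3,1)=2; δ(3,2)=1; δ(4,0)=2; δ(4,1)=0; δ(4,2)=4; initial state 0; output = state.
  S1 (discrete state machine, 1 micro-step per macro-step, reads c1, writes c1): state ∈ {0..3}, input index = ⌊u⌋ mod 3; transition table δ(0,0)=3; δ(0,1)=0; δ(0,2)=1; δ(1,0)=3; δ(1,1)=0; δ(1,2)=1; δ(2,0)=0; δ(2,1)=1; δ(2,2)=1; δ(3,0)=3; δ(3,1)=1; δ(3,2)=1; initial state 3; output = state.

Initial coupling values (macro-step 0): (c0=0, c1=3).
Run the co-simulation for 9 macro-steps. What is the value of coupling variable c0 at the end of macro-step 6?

c0 at macro-step 6 = 2

macro 1: S0 reads c1=3 → after 3×micro: 4; S1 reads c1=3 → after 1×micro: 3 ⇒ (c0=4, c1=3)
macro 2: S0 reads c1=3 → after 3×micro: 2; S1 reads c1=3 → after 1×micro: 3 ⇒ (c0=2, c1=3)
macro 3: S0 reads c1=3 → after 3×micro: 4; S1 reads c1=3 → after 1×micro: 3 ⇒ (c0=4, c1=3)
macro 4: S0 reads c1=3 → after 3×micro: 2; S1 reads c1=3 → after 1×micro: 3 ⇒ (c0=2, c1=3)
macro 5: S0 reads c1=3 → after 3×micro: 4; S1 reads c1=3 → after 1×micro: 3 ⇒ (c0=4, c1=3)
macro 6: S0 reads c1=3 → after 3×micro: 2; S1 reads c1=3 → after 1×micro: 3 ⇒ (c0=2, c1=3)
macro 7: S0 reads c1=3 → after 3×micro: 4; S1 reads c1=3 → after 1×micro: 3 ⇒ (c0=4, c1=3)
macro 8: S0 reads c1=3 → after 3×micro: 2; S1 reads c1=3 → after 1×micro: 3 ⇒ (c0=2, c1=3)
macro 9: S0 reads c1=3 → after 3×micro: 4; S1 reads c1=3 → after 1×micro: 3 ⇒ (c0=4, c1=3)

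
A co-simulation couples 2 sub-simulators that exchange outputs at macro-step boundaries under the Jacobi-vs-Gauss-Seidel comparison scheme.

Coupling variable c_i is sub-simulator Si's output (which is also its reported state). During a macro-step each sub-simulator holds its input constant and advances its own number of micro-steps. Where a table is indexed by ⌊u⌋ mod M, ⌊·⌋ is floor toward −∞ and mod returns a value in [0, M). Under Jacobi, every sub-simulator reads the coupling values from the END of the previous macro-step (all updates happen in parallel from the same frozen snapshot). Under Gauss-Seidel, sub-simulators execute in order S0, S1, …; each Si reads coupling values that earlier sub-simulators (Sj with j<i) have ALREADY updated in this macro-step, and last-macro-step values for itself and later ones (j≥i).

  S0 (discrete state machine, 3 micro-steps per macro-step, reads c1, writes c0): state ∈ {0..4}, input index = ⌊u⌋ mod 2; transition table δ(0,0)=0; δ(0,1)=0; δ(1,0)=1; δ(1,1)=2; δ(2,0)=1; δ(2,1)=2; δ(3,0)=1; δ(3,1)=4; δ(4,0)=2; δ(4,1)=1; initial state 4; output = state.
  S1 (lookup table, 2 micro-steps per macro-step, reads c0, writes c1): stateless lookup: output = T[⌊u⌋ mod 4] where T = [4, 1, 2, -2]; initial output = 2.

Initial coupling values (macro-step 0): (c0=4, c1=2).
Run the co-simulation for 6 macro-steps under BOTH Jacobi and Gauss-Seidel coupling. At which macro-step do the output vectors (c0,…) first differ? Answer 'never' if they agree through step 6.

[Jacobi] macro 1: S0 reads c1=2 → after 3×micro: 1; S1 reads c0=4 → after 2×micro: 4 ⇒ (c0=1, c1=4)
[Jacobi] macro 2: S0 reads c1=4 → after 3×micro: 1; S1 reads c0=1 → after 2×micro: 1 ⇒ (c0=1, c1=1)
[Jacobi] macro 3: S0 reads c1=1 → after 3×micro: 2; S1 reads c0=1 → after 2×micro: 1 ⇒ (c0=2, c1=1)
[Jacobi] macro 4: S0 reads c1=1 → after 3×micro: 2; S1 reads c0=2 → after 2×micro: 2 ⇒ (c0=2, c1=2)
[Jacobi] macro 5: S0 reads c1=2 → after 3×micro: 1; S1 reads c0=2 → after 2×micro: 2 ⇒ (c0=1, c1=2)
[Jacobi] macro 6: S0 reads c1=2 → after 3×micro: 1; S1 reads c0=1 → after 2×micro: 1 ⇒ (c0=1, c1=1)
[Gauss-Seidel] macro 1: S0 reads c1=2 → after 3×micro: 1; S1 reads c0=1 → after 2×micro: 1 ⇒ (c0=1, c1=1)
[Gauss-Seidel] macro 2: S0 reads c1=1 → after 3×micro: 2; S1 reads c0=2 → after 2×micro: 2 ⇒ (c0=2, c1=2)
[Gauss-Seidel] macro 3: S0 reads c1=2 → after 3×micro: 1; S1 reads c0=1 → after 2×micro: 1 ⇒ (c0=1, c1=1)
[Gauss-Seidel] macro 4: S0 reads c1=1 → after 3×micro: 2; S1 reads c0=2 → after 2×micro: 2 ⇒ (c0=2, c1=2)
[Gauss-Seidel] macro 5: S0 reads c1=2 → after 3×micro: 1; S1 reads c0=1 → after 2×micro: 1 ⇒ (c0=1, c1=1)
[Gauss-Seidel] macro 6: S0 reads c1=1 → after 3×micro: 2; S1 reads c0=2 → after 2×micro: 2 ⇒ (c0=2, c1=2)

first divergence at macro-step: 1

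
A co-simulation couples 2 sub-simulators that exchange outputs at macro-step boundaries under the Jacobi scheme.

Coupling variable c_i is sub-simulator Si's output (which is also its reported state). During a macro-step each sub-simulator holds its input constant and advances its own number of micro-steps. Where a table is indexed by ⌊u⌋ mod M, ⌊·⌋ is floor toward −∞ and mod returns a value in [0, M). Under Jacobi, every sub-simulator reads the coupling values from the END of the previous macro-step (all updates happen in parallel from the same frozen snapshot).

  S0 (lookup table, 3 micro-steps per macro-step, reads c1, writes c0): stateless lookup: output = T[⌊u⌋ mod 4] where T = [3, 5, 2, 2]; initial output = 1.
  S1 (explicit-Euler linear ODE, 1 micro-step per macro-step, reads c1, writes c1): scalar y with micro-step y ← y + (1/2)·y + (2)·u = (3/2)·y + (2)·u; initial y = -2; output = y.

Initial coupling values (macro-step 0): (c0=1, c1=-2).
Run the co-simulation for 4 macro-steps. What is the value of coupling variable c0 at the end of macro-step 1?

c0 at macro-step 1 = 2

macro 1: S0 reads c1=-2 → after 3×micro: 2; S1 reads c1=-2 → after 1×micro: -7 ⇒ (c0=2, c1=-7)
macro 2: S0 reads c1=-7 → after 3×micro: 5; S1 reads c1=-7 → after 1×micro: -49/2 ⇒ (c0=5, c1=-49/2)
macro 3: S0 reads c1=-49/2 → after 3×micro: 2; S1 reads c1=-49/2 → after 1×micro: -343/4 ⇒ (c0=2, c1=-343/4)
macro 4: S0 reads c1=-343/4 → after 3×micro: 2; S1 reads c1=-343/4 → after 1×micro: -2401/8 ⇒ (c0=2, c1=-2401/8)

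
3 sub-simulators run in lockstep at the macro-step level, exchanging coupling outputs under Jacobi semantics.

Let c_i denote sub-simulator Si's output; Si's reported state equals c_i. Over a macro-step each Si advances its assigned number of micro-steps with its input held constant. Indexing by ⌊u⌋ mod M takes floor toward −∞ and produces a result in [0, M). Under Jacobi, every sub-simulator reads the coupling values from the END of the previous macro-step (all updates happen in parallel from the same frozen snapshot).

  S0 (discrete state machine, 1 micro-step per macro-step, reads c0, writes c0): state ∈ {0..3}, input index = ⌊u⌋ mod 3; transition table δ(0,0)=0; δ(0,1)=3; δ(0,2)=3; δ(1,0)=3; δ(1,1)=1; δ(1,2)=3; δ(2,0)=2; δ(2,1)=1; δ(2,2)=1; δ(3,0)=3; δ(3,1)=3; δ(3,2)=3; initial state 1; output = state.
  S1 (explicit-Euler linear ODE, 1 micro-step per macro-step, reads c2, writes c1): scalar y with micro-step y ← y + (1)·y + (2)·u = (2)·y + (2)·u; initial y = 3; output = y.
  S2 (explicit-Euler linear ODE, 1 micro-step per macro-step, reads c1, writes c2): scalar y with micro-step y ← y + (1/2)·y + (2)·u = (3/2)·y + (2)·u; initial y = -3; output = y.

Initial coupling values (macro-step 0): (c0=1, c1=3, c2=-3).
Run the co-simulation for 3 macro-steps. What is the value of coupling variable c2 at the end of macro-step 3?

macro 1: S0 reads c0=1 → after 1×micro: 1; S1 reads c2=-3 → after 1×micro: 0; S2 reads c1=3 → after 1×micro: 3/2 ⇒ (c0=1, c1=0, c2=3/2)
macro 2: S0 reads c0=1 → after 1×micro: 1; S1 reads c2=3/2 → after 1×micro: 3; S2 reads c1=0 → after 1×micro: 9/4 ⇒ (c0=1, c1=3, c2=9/4)
macro 3: S0 reads c0=1 → after 1×micro: 1; S1 reads c2=9/4 → after 1×micro: 21/2; S2 reads c1=3 → after 1×micro: 75/8 ⇒ (c0=1, c1=21/2, c2=75/8)

c2 at macro-step 3 = 75/8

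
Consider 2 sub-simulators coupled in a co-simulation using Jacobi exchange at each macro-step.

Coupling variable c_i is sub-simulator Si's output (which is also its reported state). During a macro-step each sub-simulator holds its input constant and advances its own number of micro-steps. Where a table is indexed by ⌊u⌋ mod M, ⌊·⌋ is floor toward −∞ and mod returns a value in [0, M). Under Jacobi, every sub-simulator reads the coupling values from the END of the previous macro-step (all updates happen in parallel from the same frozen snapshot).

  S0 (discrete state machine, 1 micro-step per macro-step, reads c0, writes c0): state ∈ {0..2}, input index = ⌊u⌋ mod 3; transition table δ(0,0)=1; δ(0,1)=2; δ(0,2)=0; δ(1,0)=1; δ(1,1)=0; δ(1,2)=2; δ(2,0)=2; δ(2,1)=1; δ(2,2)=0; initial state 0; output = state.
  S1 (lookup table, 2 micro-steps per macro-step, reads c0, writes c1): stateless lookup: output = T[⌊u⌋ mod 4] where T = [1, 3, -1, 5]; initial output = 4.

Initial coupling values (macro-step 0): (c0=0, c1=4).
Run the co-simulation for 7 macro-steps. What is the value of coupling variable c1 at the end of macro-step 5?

c1 at macro-step 5 = 1

macro 1: S0 reads c0=0 → after 1×micro: 1; S1 reads c0=0 → after 2×micro: 1 ⇒ (c0=1, c1=1)
macro 2: S0 reads c0=1 → after 1×micro: 0; S1 reads c0=1 → after 2×micro: 3 ⇒ (c0=0, c1=3)
macro 3: S0 reads c0=0 → after 1×micro: 1; S1 reads c0=0 → after 2×micro: 1 ⇒ (c0=1, c1=1)
macro 4: S0 reads c0=1 → after 1×micro: 0; S1 reads c0=1 → after 2×micro: 3 ⇒ (c0=0, c1=3)
macro 5: S0 reads c0=0 → after 1×micro: 1; S1 reads c0=0 → after 2×micro: 1 ⇒ (c0=1, c1=1)
macro 6: S0 reads c0=1 → after 1×micro: 0; S1 reads c0=1 → after 2×micro: 3 ⇒ (c0=0, c1=3)
macro 7: S0 reads c0=0 → after 1×micro: 1; S1 reads c0=0 → after 2×micro: 1 ⇒ (c0=1, c1=1)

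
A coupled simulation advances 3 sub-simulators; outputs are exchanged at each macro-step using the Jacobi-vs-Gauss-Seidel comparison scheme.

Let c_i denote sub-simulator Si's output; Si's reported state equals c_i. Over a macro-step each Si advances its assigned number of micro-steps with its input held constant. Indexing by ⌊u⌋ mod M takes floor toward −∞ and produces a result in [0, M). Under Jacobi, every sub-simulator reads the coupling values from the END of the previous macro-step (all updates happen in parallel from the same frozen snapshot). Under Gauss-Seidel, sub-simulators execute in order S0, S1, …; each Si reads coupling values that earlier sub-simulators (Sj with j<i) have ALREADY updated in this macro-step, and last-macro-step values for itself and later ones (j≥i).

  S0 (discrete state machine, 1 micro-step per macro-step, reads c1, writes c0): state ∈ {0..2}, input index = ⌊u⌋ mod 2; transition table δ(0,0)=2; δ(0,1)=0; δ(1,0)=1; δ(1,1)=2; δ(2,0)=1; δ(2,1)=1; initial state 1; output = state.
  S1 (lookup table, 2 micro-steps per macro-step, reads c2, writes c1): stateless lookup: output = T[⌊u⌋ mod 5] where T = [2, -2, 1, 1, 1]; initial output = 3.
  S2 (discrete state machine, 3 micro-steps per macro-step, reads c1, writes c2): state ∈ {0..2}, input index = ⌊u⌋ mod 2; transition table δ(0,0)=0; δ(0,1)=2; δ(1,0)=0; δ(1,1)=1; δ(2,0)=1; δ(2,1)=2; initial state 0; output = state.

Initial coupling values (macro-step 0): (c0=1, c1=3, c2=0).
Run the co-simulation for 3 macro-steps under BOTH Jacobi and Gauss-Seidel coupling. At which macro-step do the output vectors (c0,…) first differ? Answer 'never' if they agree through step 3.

first divergence at macro-step: 1

[Jacobi] macro 1: S0 reads c1=3 → after 1×micro: 2; S1 reads c2=0 → after 2×micro: 2; S2 reads c1=3 → after 3×micro: 2 ⇒ (c0=2, c1=2, c2=2)
[Jacobi] macro 2: S0 reads c1=2 → after 1×micro: 1; S1 reads c2=2 → after 2×micro: 1; S2 reads c1=2 → after 3×micro: 0 ⇒ (c0=1, c1=1, c2=0)
[Jacobi] macro 3: S0 reads c1=1 → after 1×micro: 2; S1 reads c2=0 → after 2×micro: 2; S2 reads c1=1 → after 3×micro: 2 ⇒ (c0=2, c1=2, c2=2)
[Gauss-Seidel] macro 1: S0 reads c1=3 → after 1×micro: 2; S1 reads c2=0 → after 2×micro: 2; S2 reads c1=2 → after 3×micro: 0 ⇒ (c0=2, c1=2, c2=0)
[Gauss-Seidel] macro 2: S0 reads c1=2 → after 1×micro: 1; S1 reads c2=0 → after 2×micro: 2; S2 reads c1=2 → after 3×micro: 0 ⇒ (c0=1, c1=2, c2=0)
[Gauss-Seidel] macro 3: S0 reads c1=2 → after 1×micro: 1; S1 reads c2=0 → after 2×micro: 2; S2 reads c1=2 → after 3×micro: 0 ⇒ (c0=1, c1=2, c2=0)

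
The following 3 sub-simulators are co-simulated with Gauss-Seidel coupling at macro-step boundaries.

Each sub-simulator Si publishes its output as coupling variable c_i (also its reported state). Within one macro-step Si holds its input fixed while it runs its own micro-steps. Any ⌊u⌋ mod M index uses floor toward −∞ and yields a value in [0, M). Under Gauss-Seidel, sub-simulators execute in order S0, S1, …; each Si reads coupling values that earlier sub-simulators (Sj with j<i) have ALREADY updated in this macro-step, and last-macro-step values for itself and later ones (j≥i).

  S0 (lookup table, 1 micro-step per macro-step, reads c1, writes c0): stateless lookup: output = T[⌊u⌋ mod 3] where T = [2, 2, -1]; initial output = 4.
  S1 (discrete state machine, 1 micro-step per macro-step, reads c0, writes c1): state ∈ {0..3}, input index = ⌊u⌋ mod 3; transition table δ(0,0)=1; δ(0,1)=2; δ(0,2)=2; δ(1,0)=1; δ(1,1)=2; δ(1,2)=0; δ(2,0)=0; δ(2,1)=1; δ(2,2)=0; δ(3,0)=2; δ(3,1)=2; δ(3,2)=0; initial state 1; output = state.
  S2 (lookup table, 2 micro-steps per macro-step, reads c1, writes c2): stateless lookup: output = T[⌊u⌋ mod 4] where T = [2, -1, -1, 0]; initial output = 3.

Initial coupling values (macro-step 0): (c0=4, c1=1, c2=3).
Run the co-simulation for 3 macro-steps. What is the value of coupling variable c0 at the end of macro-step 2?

c0 at macro-step 2 = 2

macro 1: S0 reads c1=1 → after 1×micro: 2; S1 reads c0=2 → after 1×micro: 0; S2 reads c1=0 → after 2×micro: 2 ⇒ (c0=2, c1=0, c2=2)
macro 2: S0 reads c1=0 → after 1×micro: 2; S1 reads c0=2 → after 1×micro: 2; S2 reads c1=2 → after 2×micro: -1 ⇒ (c0=2, c1=2, c2=-1)
macro 3: S0 reads c1=2 → after 1×micro: -1; S1 reads c0=-1 → after 1×micro: 0; S2 reads c1=0 → after 2×micro: 2 ⇒ (c0=-1, c1=0, c2=2)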